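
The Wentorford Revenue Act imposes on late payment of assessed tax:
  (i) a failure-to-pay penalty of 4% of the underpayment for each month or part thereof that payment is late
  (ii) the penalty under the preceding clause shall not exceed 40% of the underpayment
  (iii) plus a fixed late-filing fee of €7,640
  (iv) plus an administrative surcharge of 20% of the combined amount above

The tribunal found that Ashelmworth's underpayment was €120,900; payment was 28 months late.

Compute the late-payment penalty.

€67,200

Accrued rate: 4% × 28 = 112%, capped at 40% → 40%
Failure-to-pay penalty: 40% of €120,900 = €48,360
Penalty before surcharge: €48,360 + €7,640 = €56,000
Administrative surcharge: 20% of €56,000 = €11,200
Total penalty: €56,000 + €11,200 = €67,200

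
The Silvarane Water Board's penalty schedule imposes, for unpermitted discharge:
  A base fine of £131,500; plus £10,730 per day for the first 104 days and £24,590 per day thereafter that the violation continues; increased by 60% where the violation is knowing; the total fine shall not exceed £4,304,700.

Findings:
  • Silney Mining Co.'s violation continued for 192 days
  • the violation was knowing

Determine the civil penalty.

Civil penalty: £4,304,700

First 104 days: 104 × £10,730 = £1,115,920
Remaining days: (192 − 104) × £24,590 = £2,163,920
Per-day component: £1,115,920 + £2,163,920 = £3,279,840
Base plus per-day: £131,500 + £3,279,840 = £3,411,340
Enhancement: 60% of £3,411,340 = £2,046,804
Enhanced fine: £3,411,340 + £2,046,804 = £5,458,144
Cap at £4,304,700: £5,458,144 exceeds the cap → £4,304,700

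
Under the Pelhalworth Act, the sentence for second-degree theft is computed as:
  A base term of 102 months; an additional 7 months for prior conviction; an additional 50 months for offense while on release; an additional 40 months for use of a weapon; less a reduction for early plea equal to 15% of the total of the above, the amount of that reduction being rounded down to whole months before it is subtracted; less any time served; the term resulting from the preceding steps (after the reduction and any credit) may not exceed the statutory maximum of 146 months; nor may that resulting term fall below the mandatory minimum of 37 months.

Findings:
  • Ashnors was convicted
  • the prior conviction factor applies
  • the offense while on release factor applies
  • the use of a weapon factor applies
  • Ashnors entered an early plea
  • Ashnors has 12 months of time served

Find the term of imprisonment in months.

Prior conviction enhancement: +7 months
Offense while on release enhancement: +50 months
Use of a weapon enhancement: +40 months
Adjusted term: 102 months + 7 months + 50 months + 40 months = 199 months
Early plea reduction: 15% of 199 months = 29 months (rounded down)
After reduction: 199 − 29 = 170 months
Less time served: 170 months − 12 months = 158 months
Cap at 146 months: 158 months exceeds the cap → 146 months
Minimum 37 months: 146 months meets the minimum, no increase.

146 months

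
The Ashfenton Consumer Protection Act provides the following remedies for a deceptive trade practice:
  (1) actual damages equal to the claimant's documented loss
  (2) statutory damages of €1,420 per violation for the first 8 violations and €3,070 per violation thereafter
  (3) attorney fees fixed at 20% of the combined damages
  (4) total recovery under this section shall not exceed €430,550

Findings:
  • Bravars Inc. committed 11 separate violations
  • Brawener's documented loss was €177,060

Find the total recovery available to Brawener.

€237,156

First 8 violations: 8 × €1,420 = €11,360
Remaining violations: (11 − 8) × €3,070 = €9,210
Statutory damages: €11,360 + €9,210 = €20,570
Combined damages: €177,060 + €20,570 = €197,630
Attorney fees: 20% of €197,630 = €39,526
Total before cap: €197,630 + €39,526 = €237,156
Cap at €430,550: €237,156 is within the cap, no reduction.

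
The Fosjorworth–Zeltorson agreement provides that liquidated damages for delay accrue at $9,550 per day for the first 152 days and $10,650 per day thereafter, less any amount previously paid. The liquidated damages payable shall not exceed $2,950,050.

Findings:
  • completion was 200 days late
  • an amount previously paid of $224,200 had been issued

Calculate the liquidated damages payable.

First 152 days: 152 × $9,550 = $1,451,600
Remaining days: (200 − 152) × $10,650 = $511,200
Accrued per-day damages: $1,451,600 + $511,200 = $1,962,800
Less amount previously paid: $1,962,800 − $224,200 = $1,738,600
Cap at $2,950,050: $1,738,600 is within the cap, no reduction.

$1,738,600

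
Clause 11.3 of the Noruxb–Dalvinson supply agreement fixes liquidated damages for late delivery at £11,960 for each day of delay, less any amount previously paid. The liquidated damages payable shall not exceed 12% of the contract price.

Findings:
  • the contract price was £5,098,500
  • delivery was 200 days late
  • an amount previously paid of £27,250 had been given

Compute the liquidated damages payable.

£611,820

Per-day damages: 200 × £11,960 = £2,392,000
Less amount previously paid: £2,392,000 − £27,250 = £2,364,750
Cap: 12% of £5,098,500 = £611,820
Cap at £611,820: £2,364,750 exceeds the cap → £611,820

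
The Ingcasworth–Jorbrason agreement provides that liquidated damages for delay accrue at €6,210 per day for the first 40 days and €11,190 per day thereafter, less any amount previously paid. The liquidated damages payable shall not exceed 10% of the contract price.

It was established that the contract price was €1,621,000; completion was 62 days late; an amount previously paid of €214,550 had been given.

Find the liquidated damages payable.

€162,100

First 40 days: 40 × €6,210 = €248,400
Remaining days: (62 − 40) × €11,190 = €246,180
Accrued per-day damages: €248,400 + €246,180 = €494,580
Less amount previously paid: €494,580 − €214,550 = €280,030
Cap: 10% of €1,621,000 = €162,100
Cap at €162,100: €280,030 exceeds the cap → €162,100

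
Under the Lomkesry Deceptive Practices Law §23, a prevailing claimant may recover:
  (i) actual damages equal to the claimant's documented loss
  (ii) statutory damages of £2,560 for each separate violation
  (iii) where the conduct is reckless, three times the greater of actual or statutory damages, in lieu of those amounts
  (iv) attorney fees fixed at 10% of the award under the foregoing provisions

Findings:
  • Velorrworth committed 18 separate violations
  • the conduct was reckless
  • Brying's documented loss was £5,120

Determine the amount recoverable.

£152,064

Statutory damages: 18 × £2,560 = £46,080
Greater of actual damages (£5,120) or statutory damages (£46,080): £46,080
Trebled: 3 × £46,080 = £138,240
Attorney fees: 10% of £138,240 = £13,824
Total recovery: £138,240 + £13,824 = £152,064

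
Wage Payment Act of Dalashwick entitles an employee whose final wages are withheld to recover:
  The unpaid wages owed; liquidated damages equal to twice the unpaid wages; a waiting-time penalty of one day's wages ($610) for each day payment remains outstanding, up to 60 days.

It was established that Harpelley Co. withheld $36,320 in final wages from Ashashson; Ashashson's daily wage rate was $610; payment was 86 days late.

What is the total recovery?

$145,560

Doubled: 2 × $36,320 = $72,640
Penalty days: min(86, 60) = 60
Waiting-time penalty: 60 × $610 = $36,600
Total award: $36,320 + $72,640 + $36,600 = $145,560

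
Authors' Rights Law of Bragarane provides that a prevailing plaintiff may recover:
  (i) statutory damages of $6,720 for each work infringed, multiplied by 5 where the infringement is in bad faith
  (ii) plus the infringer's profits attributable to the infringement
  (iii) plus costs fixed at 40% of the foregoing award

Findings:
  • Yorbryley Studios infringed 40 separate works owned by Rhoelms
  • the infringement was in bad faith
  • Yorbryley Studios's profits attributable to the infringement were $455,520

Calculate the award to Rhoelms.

$2,519,328

Statutory damages: 40 × $6,720 = $268,800
Multiplied by 5: 5 × $268,800 = $1,344,000
Combined award: $1,344,000 + $455,520 = $1,799,520
Costs: 40% of $1,799,520 = $719,808
Award plus costs: $1,799,520 + $719,808 = $2,519,328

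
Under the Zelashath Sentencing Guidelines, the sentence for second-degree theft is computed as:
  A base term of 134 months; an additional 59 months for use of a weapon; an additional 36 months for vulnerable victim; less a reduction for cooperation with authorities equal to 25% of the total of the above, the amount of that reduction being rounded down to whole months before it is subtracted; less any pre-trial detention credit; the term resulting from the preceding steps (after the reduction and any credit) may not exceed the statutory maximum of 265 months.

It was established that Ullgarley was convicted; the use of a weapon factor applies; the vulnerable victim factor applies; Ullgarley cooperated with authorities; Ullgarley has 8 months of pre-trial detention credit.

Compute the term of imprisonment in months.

Use of a weapon enhancement: +59 months
Vulnerable victim enhancement: +36 months
Adjusted term: 134 months + 59 months + 36 months = 229 months
Cooperation with authorities reduction: 25% of 229 months = 57 months (rounded down)
After reduction: 229 − 57 = 172 months
Less pre-trial detention credit: 172 months − 8 months = 164 months
Cap at 265 months: 164 months is within the cap, no reduction.

164 months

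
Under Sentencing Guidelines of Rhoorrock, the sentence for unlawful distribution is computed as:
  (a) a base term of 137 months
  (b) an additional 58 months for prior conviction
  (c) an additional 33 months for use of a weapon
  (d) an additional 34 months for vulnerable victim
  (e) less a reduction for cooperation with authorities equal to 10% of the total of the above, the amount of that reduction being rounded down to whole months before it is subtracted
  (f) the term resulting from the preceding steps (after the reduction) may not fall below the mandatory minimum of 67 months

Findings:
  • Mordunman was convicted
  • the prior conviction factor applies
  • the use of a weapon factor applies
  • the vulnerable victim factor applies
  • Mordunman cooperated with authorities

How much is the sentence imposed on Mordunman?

236 months

Prior conviction enhancement: +58 months
Use of a weapon enhancement: +33 months
Vulnerable victim enhancement: +34 months
Adjusted term: 137 months + 58 months + 33 months + 34 months = 262 months
Cooperation with authorities reduction: 10% of 262 months = 26 months (rounded down)
After reduction: 262 − 26 = 236 months
Minimum 67 months: 236 months meets the minimum, no increase.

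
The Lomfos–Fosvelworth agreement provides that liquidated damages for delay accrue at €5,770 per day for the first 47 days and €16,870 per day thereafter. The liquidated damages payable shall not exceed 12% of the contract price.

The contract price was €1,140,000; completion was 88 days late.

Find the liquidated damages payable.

€136,800

First 47 days: 47 × €5,770 = €271,190
Remaining days: (88 − 47) × €16,870 = €691,670
Accrued per-day damages: €271,190 + €691,670 = €962,860
Cap: 12% of €1,140,000 = €136,800
Cap at €136,800: €962,860 exceeds the cap → €136,800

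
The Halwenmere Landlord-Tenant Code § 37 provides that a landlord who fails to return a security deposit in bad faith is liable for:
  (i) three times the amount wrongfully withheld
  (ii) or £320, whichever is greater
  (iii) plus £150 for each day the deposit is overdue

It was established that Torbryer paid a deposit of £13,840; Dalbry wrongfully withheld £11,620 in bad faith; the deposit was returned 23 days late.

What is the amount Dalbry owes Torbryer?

Trebled: 3 × £11,620 = £34,860
Minimum £320: £34,860 meets the minimum, no increase.
Late-return penalty: 23 × £150 = £3,450
Damages plus late penalty: £34,860 + £3,450 = £38,310

£38,310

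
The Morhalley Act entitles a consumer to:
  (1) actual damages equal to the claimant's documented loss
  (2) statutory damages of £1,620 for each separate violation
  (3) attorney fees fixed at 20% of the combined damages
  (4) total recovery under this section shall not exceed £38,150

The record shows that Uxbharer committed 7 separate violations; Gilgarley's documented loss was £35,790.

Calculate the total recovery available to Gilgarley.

Statutory damages: 7 × £1,620 = £11,340
Combined damages: £35,790 + £11,340 = £47,130
Attorney fees: 20% of £47,130 = £9,426
Total before cap: £47,130 + £9,426 = £56,556
Cap at £38,150: £56,556 exceeds the cap → £38,150

£38,150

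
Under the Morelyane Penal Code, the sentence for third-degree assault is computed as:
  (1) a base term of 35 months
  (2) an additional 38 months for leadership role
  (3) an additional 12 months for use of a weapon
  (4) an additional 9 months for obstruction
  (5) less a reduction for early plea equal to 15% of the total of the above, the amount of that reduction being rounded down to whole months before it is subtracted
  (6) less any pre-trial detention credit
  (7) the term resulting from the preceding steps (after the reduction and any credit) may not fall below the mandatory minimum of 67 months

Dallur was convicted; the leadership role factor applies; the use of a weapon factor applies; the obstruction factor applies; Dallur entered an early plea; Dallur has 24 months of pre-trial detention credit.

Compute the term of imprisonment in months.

67 months

Leadership role enhancement: +38 months
Use of a weapon enhancement: +12 months
Obstruction enhancement: +9 months
Adjusted term: 35 months + 38 months + 12 months + 9 months = 94 months
Early plea reduction: 15% of 94 months = 14 months (rounded down)
After reduction: 94 − 14 = 80 months
Less pre-trial detention credit: 80 months − 24 months = 56 months
Minimum 67 months: 56 months is below the minimum → 67 months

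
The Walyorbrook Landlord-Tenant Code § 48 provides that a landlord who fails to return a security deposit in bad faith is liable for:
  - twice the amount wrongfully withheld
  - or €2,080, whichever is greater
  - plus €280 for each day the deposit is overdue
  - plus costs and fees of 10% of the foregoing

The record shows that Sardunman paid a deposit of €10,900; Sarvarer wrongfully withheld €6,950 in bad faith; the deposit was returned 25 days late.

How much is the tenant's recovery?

€22,990

Doubled: 2 × €6,950 = €13,900
Minimum €2,080: €13,900 meets the minimum, no increase.
Late-return penalty: 25 × €280 = €7,000
Damages plus late penalty: €13,900 + €7,000 = €20,900
Costs and fees: 10% of €20,900 = €2,090
Total recovery: €20,900 + €2,090 = €22,990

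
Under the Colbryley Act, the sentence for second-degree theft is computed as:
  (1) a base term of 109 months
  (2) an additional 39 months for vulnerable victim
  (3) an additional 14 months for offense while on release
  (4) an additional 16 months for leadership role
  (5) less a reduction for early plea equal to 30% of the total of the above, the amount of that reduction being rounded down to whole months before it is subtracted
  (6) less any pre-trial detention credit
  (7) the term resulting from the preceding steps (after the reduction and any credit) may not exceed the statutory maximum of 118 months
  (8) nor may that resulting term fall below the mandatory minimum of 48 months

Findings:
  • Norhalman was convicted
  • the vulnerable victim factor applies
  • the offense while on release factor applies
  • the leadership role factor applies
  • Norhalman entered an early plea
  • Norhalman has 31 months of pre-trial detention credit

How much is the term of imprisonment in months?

Vulnerable victim enhancement: +39 months
Offense while on release enhancement: +14 months
Leadership role enhancement: +16 months
Adjusted term: 109 months + 39 months + 14 months + 16 months = 178 months
Early plea reduction: 30% of 178 months = 53 months (rounded down)
After reduction: 178 − 53 = 125 months
Less pre-trial detention credit: 125 months − 31 months = 94 months
Cap at 118 months: 94 months is within the cap, no reduction.
Minimum 48 months: 94 months meets the minimum, no increase.

94 months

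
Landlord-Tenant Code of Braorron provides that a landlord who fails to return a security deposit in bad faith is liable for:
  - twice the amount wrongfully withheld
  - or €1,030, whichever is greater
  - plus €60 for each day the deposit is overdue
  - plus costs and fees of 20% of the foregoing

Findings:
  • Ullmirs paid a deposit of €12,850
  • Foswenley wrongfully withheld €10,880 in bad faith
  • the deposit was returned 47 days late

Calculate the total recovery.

Doubled: 2 × €10,880 = €21,760
Minimum €1,030: €21,760 meets the minimum, no increase.
Late-return penalty: 47 × €60 = €2,820
Damages plus late penalty: €21,760 + €2,820 = €24,580
Costs and fees: 20% of €24,580 = €4,916
Total recovery: €24,580 + €4,916 = €29,496

Recovery: €29,496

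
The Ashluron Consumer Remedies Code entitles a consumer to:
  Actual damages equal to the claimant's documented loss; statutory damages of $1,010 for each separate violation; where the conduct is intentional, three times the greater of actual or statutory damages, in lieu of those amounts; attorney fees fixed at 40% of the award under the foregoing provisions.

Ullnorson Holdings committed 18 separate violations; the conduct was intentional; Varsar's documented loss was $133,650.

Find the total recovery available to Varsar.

Statutory damages: 18 × $1,010 = $18,180
Greater of actual damages ($133,650) or statutory damages ($18,180): $133,650
Trebled: 3 × $133,650 = $400,950
Attorney fees: 40% of $400,950 = $160,380
Total recovery: $400,950 + $160,380 = $561,330

$561,330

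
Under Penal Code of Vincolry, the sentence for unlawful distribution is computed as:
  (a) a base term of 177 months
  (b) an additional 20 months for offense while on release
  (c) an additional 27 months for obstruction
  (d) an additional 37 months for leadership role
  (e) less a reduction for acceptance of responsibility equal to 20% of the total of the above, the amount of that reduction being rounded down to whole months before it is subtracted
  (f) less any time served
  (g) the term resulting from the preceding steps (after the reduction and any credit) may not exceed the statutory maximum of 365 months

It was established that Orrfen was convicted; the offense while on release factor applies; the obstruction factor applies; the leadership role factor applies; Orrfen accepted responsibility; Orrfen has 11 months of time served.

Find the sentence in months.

Offense while on release enhancement: +20 months
Obstruction enhancement: +27 months
Leadership role enhancement: +37 months
Adjusted term: 177 months + 20 months + 27 months + 37 months = 261 months
Acceptance of responsibility reduction: 20% of 261 months = 52 months (rounded down)
After reduction: 261 − 52 = 209 months
Less time served: 209 months − 11 months = 198 months
Cap at 365 months: 198 months is within the cap, no reduction.

198 months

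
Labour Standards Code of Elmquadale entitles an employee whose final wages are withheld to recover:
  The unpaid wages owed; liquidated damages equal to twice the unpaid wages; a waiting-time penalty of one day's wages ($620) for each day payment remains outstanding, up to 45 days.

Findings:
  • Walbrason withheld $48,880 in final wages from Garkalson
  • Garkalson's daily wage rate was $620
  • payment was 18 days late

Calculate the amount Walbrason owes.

$157,800

Doubled: 2 × $48,880 = $97,760
Penalty days: min(18, 45) = 18
Waiting-time penalty: 18 × $620 = $11,160
Total award: $48,880 + $97,760 + $11,160 = $157,800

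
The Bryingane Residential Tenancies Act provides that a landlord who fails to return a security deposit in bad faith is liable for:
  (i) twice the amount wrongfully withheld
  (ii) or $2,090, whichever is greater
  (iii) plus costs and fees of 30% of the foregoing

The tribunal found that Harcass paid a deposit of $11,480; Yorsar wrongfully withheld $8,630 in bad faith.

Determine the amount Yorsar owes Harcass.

$22,438

Doubled: 2 × $8,630 = $17,260
Minimum $2,090: $17,260 meets the minimum, no increase.
Costs and fees: 30% of $17,260 = $5,178
Total recovery: $17,260 + $5,178 = $22,438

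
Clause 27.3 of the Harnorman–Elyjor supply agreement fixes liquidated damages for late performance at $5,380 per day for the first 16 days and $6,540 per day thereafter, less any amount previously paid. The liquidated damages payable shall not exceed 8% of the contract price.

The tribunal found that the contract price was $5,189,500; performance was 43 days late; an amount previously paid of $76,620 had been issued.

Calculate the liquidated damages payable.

First 16 days: 16 × $5,380 = $86,080
Remaining days: (43 − 16) × $6,540 = $176,580
Accrued per-day damages: $86,080 + $176,580 = $262,660
Less amount previously paid: $262,660 − $76,620 = $186,040
Cap: 8% of $5,189,500 = $415,160
Cap at $415,160: $186,040 is within the cap, no reduction.

$186,040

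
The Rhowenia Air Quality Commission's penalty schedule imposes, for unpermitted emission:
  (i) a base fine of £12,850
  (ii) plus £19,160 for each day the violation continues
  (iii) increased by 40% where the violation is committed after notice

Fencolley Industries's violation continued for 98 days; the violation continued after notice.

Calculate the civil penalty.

£2,646,742

Per-day component: 98 × £19,160 = £1,877,680
Base plus per-day: £12,850 + £1,877,680 = £1,890,530
Enhancement: 40% of £1,890,530 = £756,212
Enhanced fine: £1,890,530 + £756,212 = £2,646,742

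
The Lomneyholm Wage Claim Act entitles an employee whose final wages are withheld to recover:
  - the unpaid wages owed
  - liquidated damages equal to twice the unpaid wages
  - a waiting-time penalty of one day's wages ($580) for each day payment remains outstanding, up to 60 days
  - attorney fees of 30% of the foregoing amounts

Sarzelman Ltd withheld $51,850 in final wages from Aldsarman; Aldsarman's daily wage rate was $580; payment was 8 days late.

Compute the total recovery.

Total award: $208,247

Doubled: 2 × $51,850 = $103,700
Penalty days: min(8, 60) = 8
Waiting-time penalty: 8 × $580 = $4,640
Subtotal: $51,850 + $103,700 + $4,640 = $160,190
Attorney fees: 30% of $160,190 = $48,057
Total award: $160,190 + $48,057 = $208,247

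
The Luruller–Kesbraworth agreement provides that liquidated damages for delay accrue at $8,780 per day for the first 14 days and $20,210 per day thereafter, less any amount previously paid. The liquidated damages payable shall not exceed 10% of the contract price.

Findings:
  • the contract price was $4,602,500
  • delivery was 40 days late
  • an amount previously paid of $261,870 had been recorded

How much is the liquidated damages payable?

First 14 days: 14 × $8,780 = $122,920
Remaining days: (40 − 14) × $20,210 = $525,460
Accrued per-day damages: $122,920 + $525,460 = $648,380
Less amount previously paid: $648,380 − $261,870 = $386,510
Cap: 10% of $4,602,500 = $460,250
Cap at $460,250: $386,510 is within the cap, no reduction.

$386,510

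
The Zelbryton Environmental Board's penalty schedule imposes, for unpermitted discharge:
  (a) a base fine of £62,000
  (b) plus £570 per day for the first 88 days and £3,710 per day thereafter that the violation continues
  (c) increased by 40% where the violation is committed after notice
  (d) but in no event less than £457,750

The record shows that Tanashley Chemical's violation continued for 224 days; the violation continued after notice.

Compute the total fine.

£863,408

First 88 days: 88 × £570 = £50,160
Remaining days: (224 − 88) × £3,710 = £504,560
Per-day component: £50,160 + £504,560 = £554,720
Base plus per-day: £62,000 + £554,720 = £616,720
Enhancement: 40% of £616,720 = £246,688
Enhanced fine: £616,720 + £246,688 = £863,408
Minimum £457,750: £863,408 meets the minimum, no increase.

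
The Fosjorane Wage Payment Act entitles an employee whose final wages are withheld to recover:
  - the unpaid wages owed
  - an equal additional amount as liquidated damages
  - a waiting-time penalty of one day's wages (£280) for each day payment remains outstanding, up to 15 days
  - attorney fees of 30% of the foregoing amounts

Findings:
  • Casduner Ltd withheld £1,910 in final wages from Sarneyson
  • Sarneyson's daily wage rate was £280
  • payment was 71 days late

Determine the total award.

£10,426

Liquidated damages (equal amount): £1,910
Penalty days: min(71, 15) = 15
Waiting-time penalty: 15 × £280 = £4,200
Subtotal: £1,910 + £1,910 + £4,200 = £8,020
Attorney fees: 30% of £8,020 = £2,406
Total award: £8,020 + £2,406 = £10,426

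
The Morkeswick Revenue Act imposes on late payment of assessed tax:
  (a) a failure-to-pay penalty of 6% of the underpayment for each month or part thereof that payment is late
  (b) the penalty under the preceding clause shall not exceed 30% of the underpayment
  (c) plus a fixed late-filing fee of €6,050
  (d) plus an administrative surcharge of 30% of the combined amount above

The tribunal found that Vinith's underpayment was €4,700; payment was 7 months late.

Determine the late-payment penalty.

€9,698

Accrued rate: 6% × 7 = 42%, capped at 30% → 30%
Failure-to-pay penalty: 30% of €4,700 = €1,410
Penalty before surcharge: €1,410 + €6,050 = €7,460
Administrative surcharge: 30% of €7,460 = €2,238
Total penalty: €7,460 + €2,238 = €9,698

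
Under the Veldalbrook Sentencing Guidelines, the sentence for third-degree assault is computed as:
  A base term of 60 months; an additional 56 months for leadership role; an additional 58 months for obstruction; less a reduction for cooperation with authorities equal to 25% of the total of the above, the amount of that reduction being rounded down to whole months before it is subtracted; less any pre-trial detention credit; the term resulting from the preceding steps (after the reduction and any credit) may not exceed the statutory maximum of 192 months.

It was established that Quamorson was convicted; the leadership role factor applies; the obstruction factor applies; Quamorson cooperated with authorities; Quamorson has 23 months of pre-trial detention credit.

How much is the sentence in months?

108 months

Leadership role enhancement: +56 months
Obstruction enhancement: +58 months
Adjusted term: 60 months + 56 months + 58 months = 174 months
Cooperation with authorities reduction: 25% of 174 months = 43 months (rounded down)
After reduction: 174 − 43 = 131 months
Less pre-trial detention credit: 131 months − 23 months = 108 months
Cap at 192 months: 108 months is within the cap, no reduction.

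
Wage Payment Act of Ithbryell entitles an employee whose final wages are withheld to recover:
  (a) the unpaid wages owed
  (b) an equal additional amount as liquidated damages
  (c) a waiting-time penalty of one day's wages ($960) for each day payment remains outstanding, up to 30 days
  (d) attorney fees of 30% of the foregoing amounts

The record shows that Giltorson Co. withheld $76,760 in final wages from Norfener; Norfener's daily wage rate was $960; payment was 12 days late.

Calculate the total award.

Liquidated damages (equal amount): $76,760
Penalty days: min(12, 30) = 12
Waiting-time penalty: 12 × $960 = $11,520
Subtotal: $76,760 + $76,760 + $11,520 = $165,040
Attorney fees: 30% of $165,040 = $49,512
Total award: $165,040 + $49,512 = $214,552

$214,552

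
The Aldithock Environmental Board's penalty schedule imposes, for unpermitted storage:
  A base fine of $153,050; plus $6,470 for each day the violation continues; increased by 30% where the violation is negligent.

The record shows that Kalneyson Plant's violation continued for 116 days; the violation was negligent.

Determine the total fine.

Per-day component: 116 × $6,470 = $750,520
Base plus per-day: $153,050 + $750,520 = $903,570
Enhancement: 30% of $903,570 = $271,071
Enhanced fine: $903,570 + $271,071 = $1,174,641

$1,174,641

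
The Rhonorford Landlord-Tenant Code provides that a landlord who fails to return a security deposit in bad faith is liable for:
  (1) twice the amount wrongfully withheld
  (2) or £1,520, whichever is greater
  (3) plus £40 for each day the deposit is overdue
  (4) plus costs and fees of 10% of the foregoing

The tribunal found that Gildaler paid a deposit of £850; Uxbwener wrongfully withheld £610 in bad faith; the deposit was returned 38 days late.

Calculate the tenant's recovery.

£3,344

Doubled: 2 × £610 = £1,220
Minimum £1,520: £1,220 is below the minimum → £1,520
Late-return penalty: 38 × £40 = £1,520
Damages plus late penalty: £1,520 + £1,520 = £3,040
Costs and fees: 10% of £3,040 = £304
Total recovery: £3,040 + £304 = £3,344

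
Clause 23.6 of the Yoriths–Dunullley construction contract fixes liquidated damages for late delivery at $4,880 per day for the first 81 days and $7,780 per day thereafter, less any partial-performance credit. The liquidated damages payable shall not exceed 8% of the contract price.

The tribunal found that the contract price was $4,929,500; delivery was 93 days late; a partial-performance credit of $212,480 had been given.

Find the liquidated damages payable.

$276,160

First 81 days: 81 × $4,880 = $395,280
Remaining days: (93 − 81) × $7,780 = $93,360
Accrued per-day damages: $395,280 + $93,360 = $488,640
Less partial-performance credit: $488,640 − $212,480 = $276,160
Cap: 8% of $4,929,500 = $394,360
Cap at $394,360: $276,160 is within the cap, no reduction.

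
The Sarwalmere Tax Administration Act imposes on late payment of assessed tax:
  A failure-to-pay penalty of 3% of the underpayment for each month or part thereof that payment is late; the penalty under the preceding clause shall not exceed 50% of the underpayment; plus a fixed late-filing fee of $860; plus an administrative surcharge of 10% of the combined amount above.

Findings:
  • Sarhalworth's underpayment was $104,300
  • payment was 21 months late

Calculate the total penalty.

$58,311

Accrued rate: 3% × 21 = 63%, capped at 50% → 50%
Failure-to-pay penalty: 50% of $104,300 = $52,150
Penalty before surcharge: $52,150 + $860 = $53,010
Administrative surcharge: 10% of $53,010 = $5,301
Total penalty: $53,010 + $5,301 = $58,311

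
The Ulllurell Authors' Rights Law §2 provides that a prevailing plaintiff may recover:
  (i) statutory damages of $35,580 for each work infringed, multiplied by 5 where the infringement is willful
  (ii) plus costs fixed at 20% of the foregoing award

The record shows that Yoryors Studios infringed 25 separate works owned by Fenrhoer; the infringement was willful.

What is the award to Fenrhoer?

$5,337,000

Statutory damages: 25 × $35,580 = $889,500
Multiplied by 5: 5 × $889,500 = $4,447,500
Costs: 20% of $4,447,500 = $889,500
Award plus costs: $4,447,500 + $889,500 = $5,337,000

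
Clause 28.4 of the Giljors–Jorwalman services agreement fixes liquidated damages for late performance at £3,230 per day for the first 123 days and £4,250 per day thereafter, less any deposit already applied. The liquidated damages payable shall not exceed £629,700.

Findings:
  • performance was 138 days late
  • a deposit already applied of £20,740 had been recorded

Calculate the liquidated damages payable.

First 123 days: 123 × £3,230 = £397,290
Remaining days: (138 − 123) × £4,250 = £63,750
Accrued per-day damages: £397,290 + £63,750 = £461,040
Less deposit already applied: £461,040 − £20,740 = £440,300
Cap at £629,700: £440,300 is within the cap, no reduction.

£440,300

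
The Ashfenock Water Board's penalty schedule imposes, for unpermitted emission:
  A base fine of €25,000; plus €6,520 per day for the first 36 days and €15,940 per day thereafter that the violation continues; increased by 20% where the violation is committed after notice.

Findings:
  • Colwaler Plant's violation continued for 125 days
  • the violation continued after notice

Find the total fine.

First 36 days: 36 × €6,520 = €234,720
Remaining days: (125 − 36) × €15,940 = €1,418,660
Per-day component: €234,720 + €1,418,660 = €1,653,380
Base plus per-day: €25,000 + €1,653,380 = €1,678,380
Enhancement: 20% of €1,678,380 = €335,676
Enhanced fine: €1,678,380 + €335,676 = €2,014,056

€2,014,056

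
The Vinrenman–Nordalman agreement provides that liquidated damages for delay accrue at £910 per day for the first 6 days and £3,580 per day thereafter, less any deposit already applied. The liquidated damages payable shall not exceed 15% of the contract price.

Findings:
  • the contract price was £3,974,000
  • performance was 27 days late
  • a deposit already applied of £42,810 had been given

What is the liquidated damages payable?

First 6 days: 6 × £910 = £5,460
Remaining days: (27 − 6) × £3,580 = £75,180
Accrued per-day damages: £5,460 + £75,180 = £80,640
Less deposit already applied: £80,640 − £42,810 = £37,830
Cap: 15% of £3,974,000 = £596,100
Cap at £596,100: £37,830 is within the cap, no reduction.

£37,830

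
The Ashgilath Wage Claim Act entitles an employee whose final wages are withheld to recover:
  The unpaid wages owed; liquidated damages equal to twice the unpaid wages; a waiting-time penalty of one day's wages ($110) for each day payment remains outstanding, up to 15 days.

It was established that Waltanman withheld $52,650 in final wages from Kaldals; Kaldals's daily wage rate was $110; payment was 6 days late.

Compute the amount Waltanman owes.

Doubled: 2 × $52,650 = $105,300
Penalty days: min(6, 15) = 6
Waiting-time penalty: 6 × $110 = $660
Total award: $52,650 + $105,300 + $660 = $158,610

$158,610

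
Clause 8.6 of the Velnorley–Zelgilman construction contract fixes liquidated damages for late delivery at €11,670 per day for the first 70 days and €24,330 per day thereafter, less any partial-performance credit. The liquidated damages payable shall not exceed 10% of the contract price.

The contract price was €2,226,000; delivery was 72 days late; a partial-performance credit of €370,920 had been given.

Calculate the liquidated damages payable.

Liquidated damages: €222,600

First 70 days: 70 × €11,670 = €816,900
Remaining days: (72 − 70) × €24,330 = €48,660
Accrued per-day damages: €816,900 + €48,660 = €865,560
Less partial-performance credit: €865,560 − €370,920 = €494,640
Cap: 10% of €2,226,000 = €222,600
Cap at €222,600: €494,640 exceeds the cap → €222,600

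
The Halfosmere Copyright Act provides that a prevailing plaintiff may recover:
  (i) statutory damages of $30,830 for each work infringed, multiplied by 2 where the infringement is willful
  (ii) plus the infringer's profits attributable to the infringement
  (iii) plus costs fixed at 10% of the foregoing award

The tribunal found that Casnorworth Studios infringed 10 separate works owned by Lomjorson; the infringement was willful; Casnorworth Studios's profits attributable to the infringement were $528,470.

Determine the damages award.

$1,259,577

Statutory damages: 10 × $30,830 = $308,300
Doubled: 2 × $308,300 = $616,600
Combined award: $616,600 + $528,470 = $1,145,070
Costs: 10% of $1,145,070 = $114,507
Award plus costs: $1,145,070 + $114,507 = $1,259,577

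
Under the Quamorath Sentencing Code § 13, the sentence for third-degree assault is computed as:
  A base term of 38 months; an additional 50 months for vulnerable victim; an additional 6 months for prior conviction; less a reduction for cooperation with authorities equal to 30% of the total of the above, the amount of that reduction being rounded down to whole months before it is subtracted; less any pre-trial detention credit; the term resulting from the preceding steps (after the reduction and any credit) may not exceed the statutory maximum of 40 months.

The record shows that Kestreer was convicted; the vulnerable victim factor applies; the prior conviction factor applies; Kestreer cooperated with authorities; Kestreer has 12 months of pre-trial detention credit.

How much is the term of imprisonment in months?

Sentence: 40 months

Vulnerable victim enhancement: +50 months
Prior conviction enhancement: +6 months
Adjusted term: 38 months + 50 months + 6 months = 94 months
Cooperation with authorities reduction: 30% of 94 months = 28 months (rounded down)
After reduction: 94 − 28 = 66 months
Less pre-trial detention credit: 66 months − 12 months = 54 months
Cap at 40 months: 54 months exceeds the cap → 40 months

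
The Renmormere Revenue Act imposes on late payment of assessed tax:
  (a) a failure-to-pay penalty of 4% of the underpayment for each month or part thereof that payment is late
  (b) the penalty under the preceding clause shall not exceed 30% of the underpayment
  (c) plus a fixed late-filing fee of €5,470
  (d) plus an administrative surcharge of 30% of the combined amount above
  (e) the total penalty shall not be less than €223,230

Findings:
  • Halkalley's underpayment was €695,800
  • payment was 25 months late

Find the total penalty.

Accrued rate: 4% × 25 = 100%, capped at 30% → 30%
Failure-to-pay penalty: 30% of €695,800 = €208,740
Penalty before surcharge: €208,740 + €5,470 = €214,210
Administrative surcharge: 30% of €214,210 = €64,263
Total penalty: €214,210 + €64,263 = €278,473
Minimum €223,230: €278,473 meets the minimum, no increase.

€278,473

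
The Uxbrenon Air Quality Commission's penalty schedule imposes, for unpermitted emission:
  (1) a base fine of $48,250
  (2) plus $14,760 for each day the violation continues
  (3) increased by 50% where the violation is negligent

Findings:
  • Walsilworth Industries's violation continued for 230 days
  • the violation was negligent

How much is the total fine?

$5,164,575

Per-day component: 230 × $14,760 = $3,394,800
Base plus per-day: $48,250 + $3,394,800 = $3,443,050
Enhancement: 50% of $3,443,050 = $1,721,525
Enhanced fine: $3,443,050 + $1,721,525 = $5,164,575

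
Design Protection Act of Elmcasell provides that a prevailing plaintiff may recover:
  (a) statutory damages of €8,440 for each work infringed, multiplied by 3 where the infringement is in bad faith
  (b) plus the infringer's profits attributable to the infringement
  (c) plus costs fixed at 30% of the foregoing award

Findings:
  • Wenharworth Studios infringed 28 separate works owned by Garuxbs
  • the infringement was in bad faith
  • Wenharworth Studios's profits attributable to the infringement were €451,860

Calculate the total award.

€1,509,066

Statutory damages: 28 × €8,440 = €236,320
Trebled: 3 × €236,320 = €708,960
Combined award: €708,960 + €451,860 = €1,160,820
Costs: 30% of €1,160,820 = €348,246
Award plus costs: €1,160,820 + €348,246 = €1,509,066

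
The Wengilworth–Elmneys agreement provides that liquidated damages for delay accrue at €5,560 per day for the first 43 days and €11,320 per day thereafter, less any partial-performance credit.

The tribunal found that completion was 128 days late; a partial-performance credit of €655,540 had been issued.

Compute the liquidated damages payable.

€545,740

First 43 days: 43 × €5,560 = €239,080
Remaining days: (128 − 43) × €11,320 = €962,200
Accrued per-day damages: €239,080 + €962,200 = €1,201,280
Less partial-performance credit: €1,201,280 − €655,540 = €545,740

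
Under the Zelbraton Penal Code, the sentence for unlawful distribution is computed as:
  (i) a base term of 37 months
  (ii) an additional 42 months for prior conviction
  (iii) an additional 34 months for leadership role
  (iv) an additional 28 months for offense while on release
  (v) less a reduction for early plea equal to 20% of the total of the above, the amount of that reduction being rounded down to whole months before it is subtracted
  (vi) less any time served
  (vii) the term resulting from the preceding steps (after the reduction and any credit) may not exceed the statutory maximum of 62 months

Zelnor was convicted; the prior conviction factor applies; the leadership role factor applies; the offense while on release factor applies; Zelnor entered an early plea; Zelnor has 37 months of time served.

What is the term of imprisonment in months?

62 months

Prior conviction enhancement: +42 months
Leadership role enhancement: +34 months
Offense while on release enhancement: +28 months
Adjusted term: 37 months + 42 months + 34 months + 28 months = 141 months
Early plea reduction: 20% of 141 months = 28 months (rounded down)
After reduction: 141 − 28 = 113 months
Less time served: 113 months − 37 months = 76 months
Cap at 62 months: 76 months exceeds the cap → 62 months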